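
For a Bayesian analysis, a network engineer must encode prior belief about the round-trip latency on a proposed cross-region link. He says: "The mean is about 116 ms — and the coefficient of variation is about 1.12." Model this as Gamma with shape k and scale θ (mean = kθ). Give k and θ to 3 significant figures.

For Gamma(k, scale θ): mean = kθ, variance = kθ², so CV = 1/√k.
CV = 1.12, hence k = 1/CV² = 0.797.
Then θ = mean/k = 116/0.797 = 146.

k ≈ 0.797, θ ≈ 146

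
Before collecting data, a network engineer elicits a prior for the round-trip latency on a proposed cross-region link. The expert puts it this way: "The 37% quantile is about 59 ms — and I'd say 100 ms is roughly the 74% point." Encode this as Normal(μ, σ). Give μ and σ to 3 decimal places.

μ = 72.952, σ = 42.043

For Normal(μ,σ), the p-quantile is μ + z_p·σ. Here z_{0.37} = -0.3319, z_{0.74} = 0.6433.
So 59 = μ − 0.3319σ and 100 = μ + 0.6433σ.
Subtracting: σ = (100 − 59)/(0.6433 − (-0.3319)) = 42.043.
Then μ = 59 − (-0.3319)·42.043 = 72.952.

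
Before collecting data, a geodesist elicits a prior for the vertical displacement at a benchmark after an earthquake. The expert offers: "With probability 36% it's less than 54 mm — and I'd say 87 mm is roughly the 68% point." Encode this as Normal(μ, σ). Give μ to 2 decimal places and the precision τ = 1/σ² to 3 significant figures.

The p-quantile of Normal(μ,σ) is μ + z_p·σ, with z_{0.36} = -0.3585 and z_{0.68} = 0.4677.
Eliminate σ: μ = (z₂·x₁ − z₁·x₂)/(z₂ − z₁) = (0.4677·54 − (-0.3585)·87)/0.8262 = 68.32.
Then σ = (x₂ − x₁)/(z₂ − z₁) = (87 − 54)/0.8262 = 39.94.
Precision τ = 1/σ² = 1/39.94² = 0.000627.

μ = 68.32, τ = 0.000627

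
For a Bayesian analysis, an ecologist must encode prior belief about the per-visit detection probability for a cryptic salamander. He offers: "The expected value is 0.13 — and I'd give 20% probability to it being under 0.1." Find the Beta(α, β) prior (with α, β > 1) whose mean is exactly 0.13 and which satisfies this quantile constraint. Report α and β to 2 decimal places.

α ≈ 11.98, β ≈ 80.16

With mean 0.13 fixed, write α = 0.13s, β = 0.87s where s = α+β.
Need P(θ < 0.1) = 0.2 under Beta(0.13s, 0.87s). Normal approximation: (q−m)/√(m(1−m)/s) ≈ z_{0.2} = -0.842, so s ≈ 0.13·0.87·(-0.842)²/(0.1−0.13)² = 89.0.
At s = 89.0: P(θ<0.1) ≈ 0.205. Adjusting to match 0.2 gives s ≈ 92.14.
So α = 0.13·92.14 ≈ 11.98, β = 0.87·92.14 ≈ 80.16.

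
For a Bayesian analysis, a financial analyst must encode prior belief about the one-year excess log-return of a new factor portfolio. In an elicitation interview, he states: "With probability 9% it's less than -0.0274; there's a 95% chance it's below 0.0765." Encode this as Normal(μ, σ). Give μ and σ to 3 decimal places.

For Normal(μ,σ), the p-quantile is μ + z_p·σ. Here z_{0.09} = -1.341, z_{0.95} = 1.645.
So -0.0274 = μ − 1.341σ and 0.0765 = μ + 1.645σ.
Subtracting: σ = (0.0765 − -0.0274)/(1.645 − (-1.341)) = 0.035.
Then μ = -0.0274 − (-1.341)·0.035 = 0.019.

μ = 0.019, σ = 0.035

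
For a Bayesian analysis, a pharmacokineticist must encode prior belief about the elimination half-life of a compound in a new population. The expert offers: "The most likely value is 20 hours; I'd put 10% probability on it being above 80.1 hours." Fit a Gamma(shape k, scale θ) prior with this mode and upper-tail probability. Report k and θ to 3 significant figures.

Gamma(k,θ) with k>1 has mode (k−1)θ, so θ = 20/(k−1).
Need P(X < 80.1) = 0.9 with θ tied to k this way. Start at k = 2, θ = 20: P(X<80.1) ≈ 0.909.
Too high — lower k to spread out. Iterating converges to k ≈ 1.95.
Then θ = 20/(1.95−1) ≈ 21.

k ≈ 1.95, θ ≈ 21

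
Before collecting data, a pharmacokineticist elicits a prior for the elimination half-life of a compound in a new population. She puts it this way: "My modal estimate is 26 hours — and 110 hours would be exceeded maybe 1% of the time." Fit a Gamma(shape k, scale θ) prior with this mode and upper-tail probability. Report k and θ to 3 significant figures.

Gamma(k,θ) with k>1 has mode (k−1)θ, so θ = 26/(k−1).
Need P(X < 110) = 0.99 with θ tied to k this way. Start at k = 2, θ = 26: P(X<110) ≈ 0.924.
Too low — raise k to concentrate. Iterating converges to k ≈ 2.98.
Then θ = 26/(2.98−1) ≈ 13.1.

k ≈ 2.98, θ ≈ 13.1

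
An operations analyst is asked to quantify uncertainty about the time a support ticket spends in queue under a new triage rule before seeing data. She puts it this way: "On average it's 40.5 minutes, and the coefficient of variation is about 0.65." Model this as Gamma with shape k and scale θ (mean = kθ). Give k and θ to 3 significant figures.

k ≈ 2.37, θ ≈ 17.1

For Gamma(k, scale θ): mean = kθ, variance = kθ², so CV = 1/√k.
CV = 0.65, hence k = 1/CV² = 2.37.
Then θ = mean/k = 40.5/2.37 = 17.1.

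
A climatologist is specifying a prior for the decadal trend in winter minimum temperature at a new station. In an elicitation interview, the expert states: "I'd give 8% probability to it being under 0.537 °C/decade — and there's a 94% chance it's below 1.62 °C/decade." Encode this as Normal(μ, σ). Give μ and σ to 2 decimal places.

The p-quantile of Normal(μ,σ) is μ + z_p·σ, with z_{0.08} = -1.405 and z_{0.94} = 1.555.
Eliminate σ: μ = (z₂·x₁ − z₁·x₂)/(z₂ − z₁) = (1.555·0.537 − (-1.405)·1.62)/2.96 = 1.05.
Then σ = (x₂ − x₁)/(z₂ − z₁) = (1.62 − 0.537)/2.96 = 0.37.

μ = 1.05, σ = 0.37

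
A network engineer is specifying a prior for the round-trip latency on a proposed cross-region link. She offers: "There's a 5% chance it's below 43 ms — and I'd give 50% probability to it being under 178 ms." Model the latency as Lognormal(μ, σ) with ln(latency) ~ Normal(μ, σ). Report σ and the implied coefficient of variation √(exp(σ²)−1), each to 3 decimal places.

If T ~ Lognormal(μ,σ) then ln T ~ Normal(μ,σ), so the p-quantile of ln T is μ + z_p·σ.
ln(43) = 3.761 and ln(178) = 5.182; z_{0.05} = -1.645, z_{0.5} = 0.
σ = (5.182 − 3.761)/(0 − (-1.645)) = 0.864.
μ = 3.761 − (-1.645)·0.864 = 5.182.
CV = √(exp(σ²)−1) = √(exp(0.7459)−1) = 1.053.

σ ≈ 0.864, CV ≈ 1.053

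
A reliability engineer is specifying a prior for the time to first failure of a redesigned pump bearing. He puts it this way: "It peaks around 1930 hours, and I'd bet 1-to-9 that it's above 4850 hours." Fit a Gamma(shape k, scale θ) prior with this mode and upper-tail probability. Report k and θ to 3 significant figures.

k ≈ 3.26, θ ≈ 853

Gamma(k,θ) with k>1 has mode (k−1)θ, so θ = 1930/(k−1).
Need P(X < 4850) = 0.9 with θ tied to k this way. Start at k = 2, θ = 1930: P(X<4850) ≈ 0.715.
Too low — raise k to concentrate. Iterating converges to k ≈ 3.26.
Then θ = 1930/(3.26−1) ≈ 853.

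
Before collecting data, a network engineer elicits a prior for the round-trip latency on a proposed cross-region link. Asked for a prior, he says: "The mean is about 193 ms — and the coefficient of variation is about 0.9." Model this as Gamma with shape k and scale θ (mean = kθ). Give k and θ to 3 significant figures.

For Gamma(k, scale θ): mean = kθ, variance = kθ², so CV = 1/√k.
CV = 0.9, hence k = 1/CV² = 1.23.
Then θ = mean/k = 193/1.23 = 156.

k ≈ 1.23, θ ≈ 156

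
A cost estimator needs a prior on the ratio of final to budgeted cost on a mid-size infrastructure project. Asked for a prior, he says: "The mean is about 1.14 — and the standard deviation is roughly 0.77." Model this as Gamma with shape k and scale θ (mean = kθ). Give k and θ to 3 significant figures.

k ≈ 2.19, θ ≈ 0.52

For Gamma(k, scale θ): mean = kθ, variance = kθ², so CV = 1/√k.
CV = SD/mean = 0.77/1.14 = 0.6754, hence k = 1/CV² = 2.19.
Then θ = mean/k = 1.14/2.19 = 0.52.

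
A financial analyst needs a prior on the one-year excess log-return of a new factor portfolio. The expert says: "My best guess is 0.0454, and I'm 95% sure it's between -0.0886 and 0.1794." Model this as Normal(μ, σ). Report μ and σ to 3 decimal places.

A symmetric 95% interval runs μ ± z·σ with z = 1.96.
Half-width = 0.134, so σ = 0.134/1.96 = 0.068.
μ is the stated best guess, 0.045.

μ = 0.045, σ = 0.068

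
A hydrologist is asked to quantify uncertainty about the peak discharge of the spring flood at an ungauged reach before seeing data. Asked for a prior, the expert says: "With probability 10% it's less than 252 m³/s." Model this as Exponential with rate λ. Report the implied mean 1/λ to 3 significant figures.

P(T < 252.0) = 1 − e^(−λ·252.0) = 0.1, so λ = −ln(1−0.1)/252.0 = −ln(0.9)/252.0 = 0.000418.
Mean = 1/λ = 2390 m³/s.

mean ≈ 2390 m³/s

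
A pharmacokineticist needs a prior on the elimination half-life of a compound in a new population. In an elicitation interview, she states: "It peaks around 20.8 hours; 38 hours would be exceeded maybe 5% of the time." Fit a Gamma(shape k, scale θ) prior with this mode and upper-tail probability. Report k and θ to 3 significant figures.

k ≈ 8.67, θ ≈ 2.71

Gamma(k,θ) with k>1 has mode (k−1)θ, so θ = 20.8/(k−1).
Need P(X < 38) = 0.95 with θ tied to k this way. Start at k = 2, θ = 20.8: P(X<38) ≈ 0.545.
Too low — raise k to concentrate. Iterating converges to k ≈ 8.67.
Then θ = 20.8/(8.67−1) ≈ 2.71.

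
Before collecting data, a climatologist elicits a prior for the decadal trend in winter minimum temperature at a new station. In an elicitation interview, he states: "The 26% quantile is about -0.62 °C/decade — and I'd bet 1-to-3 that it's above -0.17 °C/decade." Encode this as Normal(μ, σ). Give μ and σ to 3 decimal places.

The p-quantile of Normal(μ,σ) is μ + z_p·σ, with z_{0.26} = -0.6433 and z_{0.75} = 0.6745.
Eliminate σ: μ = (z₂·x₁ − z₁·x₂)/(z₂ − z₁) = (0.6745·-0.62 − (-0.6433)·-0.17)/1.318 = -0.400.
Then σ = (x₂ − x₁)/(z₂ − z₁) = (-0.17 − -0.62)/1.318 = 0.341.

μ = -0.400, σ = 0.341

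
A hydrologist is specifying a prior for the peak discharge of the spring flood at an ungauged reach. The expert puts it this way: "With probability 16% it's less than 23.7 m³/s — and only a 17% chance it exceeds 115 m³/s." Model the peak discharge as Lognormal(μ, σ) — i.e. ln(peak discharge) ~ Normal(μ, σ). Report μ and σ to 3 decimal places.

μ ≈ 3.972, σ ≈ 0.811

If T ~ Lognormal(μ,σ) then ln T ~ Normal(μ,σ), so the p-quantile of ln T is μ + z_p·σ.
ln(23.7) = 3.165 and ln(115) = 4.745; z_{0.16} = -0.9945, z_{0.83} = 0.9542.
σ = (4.745 − 3.165)/(0.9542 − (-0.9945)) = 0.811.
μ = 3.165 − (-0.9945)·0.811 = 3.972.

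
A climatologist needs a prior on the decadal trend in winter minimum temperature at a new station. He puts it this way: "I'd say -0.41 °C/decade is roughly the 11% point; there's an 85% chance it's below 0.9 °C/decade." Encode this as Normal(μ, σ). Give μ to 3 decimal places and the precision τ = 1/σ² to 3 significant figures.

The p-quantile of Normal(μ,σ) is μ + z_p·σ, with z_{0.11} = -1.227 and z_{0.85} = 1.036.
Eliminate σ: μ = (z₂·x₁ − z₁·x₂)/(z₂ − z₁) = (1.036·-0.41 − (-1.227)·0.9)/2.263 = 0.300.
Then σ = (x₂ − x₁)/(z₂ − z₁) = (0.9 − -0.41)/2.263 = 0.579.
Precision τ = 1/σ² = 1/0.5789² = 2.98.

μ = 0.300, τ = 2.98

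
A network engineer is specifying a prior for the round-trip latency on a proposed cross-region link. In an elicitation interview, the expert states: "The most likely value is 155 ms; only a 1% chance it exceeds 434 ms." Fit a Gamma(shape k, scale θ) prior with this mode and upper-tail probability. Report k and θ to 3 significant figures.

k ≈ 5.32, θ ≈ 35.9

Gamma(k,θ) with k>1 has mode (k−1)θ, so θ = 155/(k−1).
Need P(X < 434) = 0.99 with θ tied to k this way. Start at k = 2, θ = 155: P(X<434) ≈ 0.769.
Too low — raise k to concentrate. Iterating converges to k ≈ 5.32.
Then θ = 155/(5.32−1) ≈ 35.9.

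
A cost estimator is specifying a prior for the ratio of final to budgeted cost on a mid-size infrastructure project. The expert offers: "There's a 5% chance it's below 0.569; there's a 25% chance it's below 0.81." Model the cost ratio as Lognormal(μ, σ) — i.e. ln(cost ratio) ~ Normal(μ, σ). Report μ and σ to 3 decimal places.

μ ≈ 0.035, σ ≈ 0.364

If T ~ Lognormal(μ,σ) then ln T ~ Normal(μ,σ), so the p-quantile of ln T is μ + z_p·σ.
ln(0.569) = -0.5639 and ln(0.81) = -0.2107; z_{0.05} = -1.645, z_{0.25} = -0.6745.
σ = (-0.2107 − -0.5639)/(-0.6745 − (-1.645)) = 0.364.
μ = -0.5639 − (-1.645)·0.364 = 0.035.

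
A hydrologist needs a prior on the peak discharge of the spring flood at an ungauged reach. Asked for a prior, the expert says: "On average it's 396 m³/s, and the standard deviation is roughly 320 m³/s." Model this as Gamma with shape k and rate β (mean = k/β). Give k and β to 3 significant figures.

For Gamma(k, rate β): mean = k/β, variance = k/β², so CV = 1/√k.
CV = SD/mean = 320/396 = 0.8081, hence k = 1/CV² = 1.53.
Then β = k/mean = 1.53/396 = 0.00387.

k ≈ 1.53, β ≈ 0.00387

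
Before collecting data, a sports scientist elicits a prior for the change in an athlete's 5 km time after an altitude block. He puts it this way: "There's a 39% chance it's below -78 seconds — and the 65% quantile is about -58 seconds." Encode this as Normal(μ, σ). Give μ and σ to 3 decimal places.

μ = -69.595, σ = 30.092

The p-quantile of Normal(μ,σ) is μ + z_p·σ, with z_{0.39} = -0.2793 and z_{0.65} = 0.3853.
Eliminate σ: μ = (z₂·x₁ − z₁·x₂)/(z₂ − z₁) = (0.3853·-78 − (-0.2793)·-58)/0.6646 = -69.595.
Then σ = (x₂ − x₁)/(z₂ − z₁) = (-58 − -78)/0.6646 = 30.092.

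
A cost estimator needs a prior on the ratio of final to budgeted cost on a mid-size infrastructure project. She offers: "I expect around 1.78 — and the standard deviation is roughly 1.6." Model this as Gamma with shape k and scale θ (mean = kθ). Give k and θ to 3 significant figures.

k ≈ 1.24, θ ≈ 1.44

For Gamma(k, scale θ): mean = kθ, variance = kθ², so CV = 1/√k.
CV = SD/mean = 1.6/1.78 = 0.8989, hence k = 1/CV² = 1.24.
Then θ = mean/k = 1.78/1.24 = 1.44.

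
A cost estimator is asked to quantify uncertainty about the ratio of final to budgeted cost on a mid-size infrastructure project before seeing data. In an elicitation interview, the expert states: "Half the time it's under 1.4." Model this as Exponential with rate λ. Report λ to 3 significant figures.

λ ≈ 0.495

Exponential median = ln 2 / λ, so λ = ln 2 / 1.4 = 0.495.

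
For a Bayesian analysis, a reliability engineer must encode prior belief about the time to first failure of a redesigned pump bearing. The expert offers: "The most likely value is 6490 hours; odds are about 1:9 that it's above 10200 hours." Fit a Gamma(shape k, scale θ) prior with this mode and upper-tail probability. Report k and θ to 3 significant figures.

Gamma(k,θ) with k>1 has mode (k−1)θ, so θ = 6490/(k−1).
Need P(X < 10200) = 0.9 with θ tied to k this way. Start at k = 2, θ = 6490: P(X<10200) ≈ 0.466.
Too low — raise k to concentrate. Iterating converges to k ≈ 10.2.
Then θ = 6490/(10.2−1) ≈ 708.

k ≈ 10.2, θ ≈ 708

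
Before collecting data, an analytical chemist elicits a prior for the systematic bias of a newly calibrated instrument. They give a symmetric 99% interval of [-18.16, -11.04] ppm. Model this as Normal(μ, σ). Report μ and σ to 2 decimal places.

μ = -14.60, σ = 1.38

A symmetric 99% interval runs μ ± z·σ with z = 2.576.
Half-width = 3.56, so σ = 3.56/2.576 = 1.38.
μ is the interval midpoint, -14.60.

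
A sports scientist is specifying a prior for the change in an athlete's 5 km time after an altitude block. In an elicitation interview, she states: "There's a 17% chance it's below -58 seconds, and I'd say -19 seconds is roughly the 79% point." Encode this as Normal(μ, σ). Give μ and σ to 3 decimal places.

The p-quantile of Normal(μ,σ) is μ + z_p·σ, with z_{0.17} = -0.9542 and z_{0.79} = 0.8064.
Eliminate σ: μ = (z₂·x₁ − z₁·x₂)/(z₂ − z₁) = (0.8064·-58 − (-0.9542)·-19)/1.761 = -36.864.
Then σ = (x₂ − x₁)/(z₂ − z₁) = (-19 − -58)/1.761 = 22.152.

μ = -36.864, σ = 22.152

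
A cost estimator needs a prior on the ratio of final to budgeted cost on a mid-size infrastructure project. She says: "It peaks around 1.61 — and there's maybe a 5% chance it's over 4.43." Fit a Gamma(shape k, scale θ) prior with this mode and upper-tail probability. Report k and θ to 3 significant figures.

k ≈ 3.62, θ ≈ 0.615

Gamma(k,θ) with k>1 has mode (k−1)θ, so θ = 1.61/(k−1).
Need P(X < 4.43) = 0.95 with θ tied to k this way. Start at k = 2, θ = 1.61: P(X<4.43) ≈ 0.761.
Too low — raise k to concentrate. Iterating converges to k ≈ 3.62.
Then θ = 1.61/(3.62−1) ≈ 0.615.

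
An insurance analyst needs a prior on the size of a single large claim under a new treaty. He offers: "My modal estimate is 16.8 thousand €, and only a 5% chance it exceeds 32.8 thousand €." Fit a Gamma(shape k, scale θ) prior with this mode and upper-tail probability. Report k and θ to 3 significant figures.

Gamma(k,θ) with k>1 has mode (k−1)θ, so θ = 16.8/(k−1).
Need P(X < 32.8) = 0.95 with θ tied to k this way. Start at k = 2, θ = 16.8: P(X<32.8) ≈ 0.581.
Too low — raise k to concentrate. Iterating converges to k ≈ 7.2.
Then θ = 16.8/(7.2−1) ≈ 2.71.

k ≈ 7.2, θ ≈ 2.71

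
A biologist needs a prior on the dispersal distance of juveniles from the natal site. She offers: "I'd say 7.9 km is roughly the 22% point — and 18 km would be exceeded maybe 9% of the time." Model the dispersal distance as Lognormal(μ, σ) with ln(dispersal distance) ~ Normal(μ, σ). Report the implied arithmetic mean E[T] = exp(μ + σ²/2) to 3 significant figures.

If T ~ Lognormal(μ,σ) then ln T ~ Normal(μ,σ), so the p-quantile of ln T is μ + z_p·σ.
ln(7.9) = 2.067 and ln(18) = 2.89; z_{0.22} = -0.7722, z_{0.91} = 1.341.
σ = (2.89 − 2.067)/(1.341 − (-0.7722)) = 0.390.
μ = 2.067 − (-0.7722)·0.390 = 2.368.
E[T] = exp(μ + σ²/2) = exp(2.368 + 0.0760) = 11.5 km.

E[T] ≈ 11.5 km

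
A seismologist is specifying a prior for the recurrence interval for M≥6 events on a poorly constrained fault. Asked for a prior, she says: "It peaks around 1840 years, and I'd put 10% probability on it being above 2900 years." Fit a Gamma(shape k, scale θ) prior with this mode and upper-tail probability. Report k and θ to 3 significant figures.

Gamma(k,θ) with k>1 has mode (k−1)θ, so θ = 1840/(k−1).
Need P(X < 2900) = 0.9 with θ tied to k this way. Start at k = 2, θ = 1840: P(X<2900) ≈ 0.467.
Too low — raise k to concentrate. Iterating converges to k ≈ 10.1.
Then θ = 1840/(10.1−1) ≈ 203.

k ≈ 10.1, θ ≈ 203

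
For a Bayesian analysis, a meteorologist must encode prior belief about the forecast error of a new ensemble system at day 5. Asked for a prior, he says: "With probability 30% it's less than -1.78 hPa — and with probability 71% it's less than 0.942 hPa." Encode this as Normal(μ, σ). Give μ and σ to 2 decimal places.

The p-quantile of Normal(μ,σ) is μ + z_p·σ, with z_{0.3} = -0.5244 and z_{0.71} = 0.5534.
Eliminate σ: μ = (z₂·x₁ − z₁·x₂)/(z₂ − z₁) = (0.5534·-1.78 − (-0.5244)·0.942)/1.078 = -0.46.
Then σ = (x₂ − x₁)/(z₂ − z₁) = (0.942 − -1.78)/1.078 = 2.53.

μ = -0.46, σ = 2.53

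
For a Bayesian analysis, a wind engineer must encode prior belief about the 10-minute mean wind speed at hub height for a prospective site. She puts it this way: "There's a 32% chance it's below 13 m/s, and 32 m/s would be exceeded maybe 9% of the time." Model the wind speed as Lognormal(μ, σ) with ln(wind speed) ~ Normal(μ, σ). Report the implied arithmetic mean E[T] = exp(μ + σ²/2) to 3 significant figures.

E[T] ≈ 18.6 m/s

If T ~ Lognormal(μ,σ) then ln T ~ Normal(μ,σ), so the p-quantile of ln T is μ + z_p·σ.
ln(13) = 2.565 and ln(32) = 3.466; z_{0.32} = -0.4677, z_{0.91} = 1.341.
σ = (3.466 − 2.565)/(1.341 − (-0.4677)) = 0.498.
μ = 2.565 − (-0.4677)·0.498 = 2.798.
E[T] = exp(μ + σ²/2) = exp(2.798 + 0.1241) = 18.6 m/s.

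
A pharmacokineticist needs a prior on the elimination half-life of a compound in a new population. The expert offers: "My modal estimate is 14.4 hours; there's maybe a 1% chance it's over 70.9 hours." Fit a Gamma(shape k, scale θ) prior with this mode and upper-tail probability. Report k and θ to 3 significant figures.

k ≈ 2.55, θ ≈ 9.29

Gamma(k,θ) with k>1 has mode (k−1)θ, so θ = 14.4/(k−1).
Need P(X < 70.9) = 0.99 with θ tied to k this way. Start at k = 2, θ = 14.4: P(X<70.9) ≈ 0.957.
Too low — raise k to concentrate. Iterating converges to k ≈ 2.55.
Then θ = 14.4/(2.55−1) ≈ 9.29.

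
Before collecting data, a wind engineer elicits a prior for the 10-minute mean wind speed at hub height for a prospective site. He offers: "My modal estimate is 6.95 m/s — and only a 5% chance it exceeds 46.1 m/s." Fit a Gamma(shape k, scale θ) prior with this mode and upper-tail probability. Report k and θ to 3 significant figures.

Gamma(k,θ) with k>1 has mode (k−1)θ, so θ = 6.95/(k−1).
Need P(X < 46.1) = 0.95 with θ tied to k this way. Start at k = 2, θ = 6.95: P(X<46.1) ≈ 0.990.
Too high — lower k to spread out. Iterating converges to k ≈ 1.62.
Then θ = 6.95/(1.62−1) ≈ 11.2.

k ≈ 1.62, θ ≈ 11.2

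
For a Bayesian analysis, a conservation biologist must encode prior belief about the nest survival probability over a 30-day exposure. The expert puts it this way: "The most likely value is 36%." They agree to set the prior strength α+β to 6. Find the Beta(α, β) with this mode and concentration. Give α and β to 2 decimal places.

For α,β > 1 the Beta mode is (α−1)/(α+β−2). With α+β = 6, the mode is (α−1)/4.
Set (α−1)/4 = 0.36 → α = 1 + 0.36·4 = 2.44.
β = 6 − α = 3.56.

α = 2.44, β = 3.56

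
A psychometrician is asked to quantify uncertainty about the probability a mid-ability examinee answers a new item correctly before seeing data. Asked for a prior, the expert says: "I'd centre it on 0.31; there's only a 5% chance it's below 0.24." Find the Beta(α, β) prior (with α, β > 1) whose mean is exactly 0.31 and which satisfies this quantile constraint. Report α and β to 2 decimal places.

With mean 0.31 fixed, write α = 0.31s, β = 0.69s where s = α+β.
Need P(θ < 0.24) = 0.05 under Beta(0.31s, 0.69s). Normal approximation: (q−m)/√(m(1−m)/s) ≈ z_{0.05} = -1.64, so s ≈ 0.31·0.69·(-1.64)²/(0.24−0.31)² = 118.1.
At s = 118.1: P(θ<0.24) ≈ 0.045. Adjusting to match 0.05 gives s ≈ 110.74.
So α = 0.31·110.74 ≈ 34.33, β = 0.69·110.74 ≈ 76.41.

α ≈ 34.33, β ≈ 76.41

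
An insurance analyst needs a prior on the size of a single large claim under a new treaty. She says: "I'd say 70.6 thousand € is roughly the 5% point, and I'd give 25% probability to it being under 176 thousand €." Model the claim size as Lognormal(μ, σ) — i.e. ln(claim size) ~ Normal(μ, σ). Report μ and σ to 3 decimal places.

μ ≈ 5.805, σ ≈ 0.941

If T ~ Lognormal(μ,σ) then ln T ~ Normal(μ,σ), so the p-quantile of ln T is μ + z_p·σ.
ln(70.6) = 4.257 and ln(176) = 5.17; z_{0.05} = -1.645, z_{0.25} = -0.6745.
σ = (5.17 − 4.257)/(-0.6745 − (-1.645)) = 0.941.
μ = 4.257 − (-1.645)·0.941 = 5.805.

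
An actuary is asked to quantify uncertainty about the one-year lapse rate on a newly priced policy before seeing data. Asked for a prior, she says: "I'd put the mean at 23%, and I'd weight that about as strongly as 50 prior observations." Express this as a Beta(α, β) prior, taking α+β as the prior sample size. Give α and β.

Under the effective-sample-size interpretation, Beta(α, β) has prior mean α/(α+β) and prior sample size α+β.
So α+β = 50 and α/(α+β) = 0.23, giving α = 0.23·50 = 11.5 and β = 50 − 11.5 = 38.5.

α = 11.5, β = 38.5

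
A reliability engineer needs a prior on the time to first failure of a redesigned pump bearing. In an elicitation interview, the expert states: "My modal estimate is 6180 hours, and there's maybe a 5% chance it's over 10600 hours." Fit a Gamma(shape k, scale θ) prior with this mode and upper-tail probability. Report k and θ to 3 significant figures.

k ≈ 10.6, θ ≈ 644

Gamma(k,θ) with k>1 has mode (k−1)θ, so θ = 6180/(k−1).
Need P(X < 10600) = 0.95 with θ tied to k this way. Start at k = 2, θ = 6180: P(X<10600) ≈ 0.511.
Too low — raise k to concentrate. Iterating converges to k ≈ 10.6.
Then θ = 6180/(10.6−1) ≈ 644.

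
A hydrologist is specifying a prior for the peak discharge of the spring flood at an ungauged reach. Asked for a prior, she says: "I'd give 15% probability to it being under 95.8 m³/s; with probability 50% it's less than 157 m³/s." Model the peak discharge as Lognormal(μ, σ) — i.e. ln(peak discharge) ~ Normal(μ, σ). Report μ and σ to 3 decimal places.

μ ≈ 5.056, σ ≈ 0.477

If T ~ Lognormal(μ,σ) then ln T ~ Normal(μ,σ), so the p-quantile of ln T is μ + z_p·σ.
ln(95.8) = 4.562 and ln(157) = 5.056; z_{0.15} = -1.036, z_{0.5} = 0.
σ = (5.056 − 4.562)/(0 − (-1.036)) = 0.477.
μ = 4.562 − (-1.036)·0.477 = 5.056.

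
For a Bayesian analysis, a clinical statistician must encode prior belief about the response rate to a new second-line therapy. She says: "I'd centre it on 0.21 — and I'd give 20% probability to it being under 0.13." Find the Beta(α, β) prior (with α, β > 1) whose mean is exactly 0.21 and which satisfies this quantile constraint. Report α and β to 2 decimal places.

α ≈ 4.00, β ≈ 15.05

With mean 0.21 fixed, write α = 0.21s, β = 0.79s where s = α+β.
Need P(θ < 0.13) = 0.2 under Beta(0.21s, 0.79s). Normal approximation: (q−m)/√(m(1−m)/s) ≈ z_{0.2} = -0.842, so s ≈ 0.21·0.79·(-0.842)²/(0.13−0.21)² = 18.4.
At s = 18.4: P(θ<0.13) ≈ 0.206. Adjusting to match 0.2 gives s ≈ 19.05.
So α = 0.21·19.05 ≈ 4.00, β = 0.79·19.05 ≈ 15.05.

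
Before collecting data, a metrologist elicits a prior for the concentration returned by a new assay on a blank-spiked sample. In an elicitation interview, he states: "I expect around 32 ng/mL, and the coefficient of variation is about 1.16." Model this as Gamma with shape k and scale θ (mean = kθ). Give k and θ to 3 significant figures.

For Gamma(k, scale θ): mean = kθ, variance = kθ², so CV = 1/√k.
CV = 1.16, hence k = 1/CV² = 0.743.
Then θ = mean/k = 32/0.743 = 43.1.

k ≈ 0.743, θ ≈ 43.1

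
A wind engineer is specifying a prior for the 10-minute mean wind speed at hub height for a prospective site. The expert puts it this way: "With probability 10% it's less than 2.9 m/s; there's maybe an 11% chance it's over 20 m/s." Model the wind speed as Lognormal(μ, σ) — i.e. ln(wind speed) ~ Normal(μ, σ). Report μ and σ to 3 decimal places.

If T ~ Lognormal(μ,σ) then ln T ~ Normal(μ,σ), so the p-quantile of ln T is μ + z_p·σ.
ln(2.9) = 1.065 and ln(20) = 2.996; z_{0.1} = -1.282, z_{0.89} = 1.227.
σ = (2.996 − 1.065)/(1.227 − (-1.282)) = 0.770.
μ = 1.065 − (-1.282)·0.770 = 2.051.

μ ≈ 2.051, σ ≈ 0.770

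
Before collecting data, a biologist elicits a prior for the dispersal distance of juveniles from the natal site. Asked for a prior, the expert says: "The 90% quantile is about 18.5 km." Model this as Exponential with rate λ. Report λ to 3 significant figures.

λ ≈ 0.124

P(T < 18.5) = 1 − e^(−λ·18.5) = 0.9, so λ = −ln(1−0.9)/18.5 = −ln(0.1)/18.5 = 0.124.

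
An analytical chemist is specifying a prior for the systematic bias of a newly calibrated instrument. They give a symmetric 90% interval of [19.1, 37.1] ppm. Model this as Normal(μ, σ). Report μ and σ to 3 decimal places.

A symmetric 90% interval runs μ ± z·σ with z = 1.645.
Half-width = 9, so σ = 9/1.645 = 5.472.
μ is the interval midpoint, 28.100.

μ = 28.100, σ = 5.472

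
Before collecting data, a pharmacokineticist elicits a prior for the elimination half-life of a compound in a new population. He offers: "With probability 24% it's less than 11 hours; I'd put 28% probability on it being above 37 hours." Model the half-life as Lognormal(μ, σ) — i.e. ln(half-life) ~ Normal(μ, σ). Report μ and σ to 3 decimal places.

μ ≈ 3.062, σ ≈ 0.941

If T ~ Lognormal(μ,σ) then ln T ~ Normal(μ,σ), so the p-quantile of ln T is μ + z_p·σ.
ln(11) = 2.398 and ln(37) = 3.611; z_{0.24} = -0.7063, z_{0.72} = 0.5828.
σ = (3.611 − 2.398)/(0.5828 − (-0.7063)) = 0.941.
μ = 2.398 − (-0.7063)·0.941 = 3.062.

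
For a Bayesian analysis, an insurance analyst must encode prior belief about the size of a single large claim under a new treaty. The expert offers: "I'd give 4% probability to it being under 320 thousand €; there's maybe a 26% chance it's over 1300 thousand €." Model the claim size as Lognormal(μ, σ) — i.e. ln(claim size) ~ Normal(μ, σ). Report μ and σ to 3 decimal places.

μ ≈ 6.793, σ ≈ 0.586

If T ~ Lognormal(μ,σ) then ln T ~ Normal(μ,σ), so the p-quantile of ln T is μ + z_p·σ.
ln(320) = 5.768 and ln(1300) = 7.17; z_{0.04} = -1.751, z_{0.74} = 0.6433.
σ = (7.17 − 5.768)/(0.6433 − (-1.751)) = 0.586.
μ = 5.768 − (-1.751)·0.586 = 6.793.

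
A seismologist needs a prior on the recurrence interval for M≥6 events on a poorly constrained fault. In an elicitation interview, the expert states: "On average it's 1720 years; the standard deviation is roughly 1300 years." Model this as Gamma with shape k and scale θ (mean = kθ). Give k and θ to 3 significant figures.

k ≈ 1.75, θ ≈ 983

For Gamma(k, scale θ): mean = kθ, variance = kθ², so CV = 1/√k.
CV = SD/mean = 1300/1720 = 0.7558, hence k = 1/CV² = 1.75.
Then θ = mean/k = 1720/1.75 = 983.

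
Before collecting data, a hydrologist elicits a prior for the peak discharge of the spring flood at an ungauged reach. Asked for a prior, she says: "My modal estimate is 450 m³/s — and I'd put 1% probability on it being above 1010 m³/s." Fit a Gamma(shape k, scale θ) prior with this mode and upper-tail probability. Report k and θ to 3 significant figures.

k ≈ 8.35, θ ≈ 61.3

Gamma(k,θ) with k>1 has mode (k−1)θ, so θ = 450/(k−1).
Need P(X < 1010) = 0.99 with θ tied to k this way. Start at k = 2, θ = 450: P(X<1010) ≈ 0.656.
Too low — raise k to concentrate. Iterating converges to k ≈ 8.35.
Then θ = 450/(8.35−1) ≈ 61.3.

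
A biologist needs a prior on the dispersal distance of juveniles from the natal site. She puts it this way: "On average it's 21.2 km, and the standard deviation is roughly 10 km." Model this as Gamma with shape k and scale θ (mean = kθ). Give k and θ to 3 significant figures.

For Gamma(k, scale θ): mean = kθ, variance = kθ², so CV = 1/√k.
CV = SD/mean = 10/21.2 = 0.4717, hence k = 1/CV² = 4.49.
Then θ = mean/k = 21.2/4.49 = 4.72.

k ≈ 4.49, θ ≈ 4.72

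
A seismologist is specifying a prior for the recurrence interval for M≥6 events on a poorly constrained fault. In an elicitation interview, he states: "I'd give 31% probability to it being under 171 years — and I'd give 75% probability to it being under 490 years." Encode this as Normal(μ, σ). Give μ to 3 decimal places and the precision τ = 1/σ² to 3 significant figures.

μ = 306.154, τ = 1.35e-05

For Normal(μ,σ), the p-quantile is μ + z_p·σ. Here z_{0.31} = -0.4959, z_{0.75} = 0.6745.
So 171 = μ − 0.4959σ and 490 = μ + 0.6745σ.
Subtracting: σ = (490 − 171)/(0.6745 − (-0.4959)) = 272.570.
Then μ = 171 − (-0.4959)·272.570 = 306.154.
Precision τ = 1/σ² = 1/272.6² = 1.35e-05.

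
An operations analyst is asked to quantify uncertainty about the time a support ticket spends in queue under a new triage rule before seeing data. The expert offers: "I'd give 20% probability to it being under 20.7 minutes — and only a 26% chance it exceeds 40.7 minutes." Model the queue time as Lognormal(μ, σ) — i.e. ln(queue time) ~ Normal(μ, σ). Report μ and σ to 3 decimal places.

μ ≈ 3.413, σ ≈ 0.455

If T ~ Lognormal(μ,σ) then ln T ~ Normal(μ,σ), so the p-quantile of ln T is μ + z_p·σ.
ln(20.7) = 3.03 and ln(40.7) = 3.706; z_{0.2} = -0.8416, z_{0.74} = 0.6433.
σ = (3.706 − 3.03)/(0.6433 − (-0.8416)) = 0.455.
μ = 3.03 − (-0.8416)·0.455 = 3.413.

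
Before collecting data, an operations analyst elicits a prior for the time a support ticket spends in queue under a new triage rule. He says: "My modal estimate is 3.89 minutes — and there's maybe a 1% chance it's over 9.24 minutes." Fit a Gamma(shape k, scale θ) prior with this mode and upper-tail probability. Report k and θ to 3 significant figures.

Gamma(k,θ) with k>1 has mode (k−1)θ, so θ = 3.89/(k−1).
Need P(X < 9.24) = 0.99 with θ tied to k this way. Start at k = 2, θ = 3.89: P(X<9.24) ≈ 0.686.
Too low — raise k to concentrate. Iterating converges to k ≈ 7.34.
Then θ = 3.89/(7.34−1) ≈ 0.614.

k ≈ 7.34, θ ≈ 0.614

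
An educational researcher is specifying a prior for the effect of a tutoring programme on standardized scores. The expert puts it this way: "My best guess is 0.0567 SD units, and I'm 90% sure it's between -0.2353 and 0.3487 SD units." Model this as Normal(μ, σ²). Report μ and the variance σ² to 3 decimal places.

μ = 0.057, σ² = 0.032

A symmetric 90% interval runs μ ± z·σ with z = 1.645.
Half-width = 0.292, so σ = 0.292/1.645 = 0.1775 and σ² = 0.032.
μ is the stated best guess, 0.057.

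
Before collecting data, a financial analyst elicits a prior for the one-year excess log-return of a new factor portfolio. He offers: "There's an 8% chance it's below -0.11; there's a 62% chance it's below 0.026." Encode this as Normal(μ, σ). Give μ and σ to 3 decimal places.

For Normal(μ,σ), the p-quantile is μ + z_p·σ. Here z_{0.08} = -1.405, z_{0.62} = 0.3055.
So -0.11 = μ − 1.405σ and 0.026 = μ + 0.3055σ.
Subtracting: σ = (0.026 − -0.11)/(0.3055 − (-1.405)) = 0.080.
Then μ = -0.11 − (-1.405)·0.080 = 0.002.

μ = 0.002, σ = 0.080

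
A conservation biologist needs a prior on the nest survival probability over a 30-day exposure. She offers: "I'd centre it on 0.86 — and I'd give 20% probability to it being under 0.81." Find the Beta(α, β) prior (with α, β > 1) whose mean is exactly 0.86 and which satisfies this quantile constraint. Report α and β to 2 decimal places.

α ≈ 25.66, β ≈ 4.18

With mean 0.86 fixed, write α = 0.86s, β = 0.14s where s = α+β.
Need P(θ < 0.81) = 0.2 under Beta(0.86s, 0.14s). Normal approximation: (q−m)/√(m(1−m)/s) ≈ z_{0.2} = -0.842, so s ≈ 0.86·0.14·(-0.842)²/(0.81−0.86)² = 34.1.
At s = 34.1: P(θ<0.81) ≈ 0.188. Adjusting to match 0.2 gives s ≈ 29.83.
So α = 0.86·29.83 ≈ 25.66, β = 0.14·29.83 ≈ 4.18.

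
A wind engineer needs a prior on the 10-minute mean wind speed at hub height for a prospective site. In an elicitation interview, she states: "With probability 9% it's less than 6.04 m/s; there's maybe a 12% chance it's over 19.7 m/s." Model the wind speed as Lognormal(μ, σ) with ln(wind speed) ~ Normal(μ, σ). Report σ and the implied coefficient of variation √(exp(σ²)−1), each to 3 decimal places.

σ ≈ 0.470, CV ≈ 0.497

If T ~ Lognormal(μ,σ) then ln T ~ Normal(μ,σ), so the p-quantile of ln T is μ + z_p·σ.
ln(6.04) = 1.798 and ln(19.7) = 2.981; z_{0.09} = -1.341, z_{0.88} = 1.175.
σ = (2.981 − 1.798)/(1.175 − (-1.341)) = 0.470.
μ = 1.798 − (-1.341)·0.470 = 2.428.
CV = √(exp(σ²)−1) = √(exp(0.2208)−1) = 0.497.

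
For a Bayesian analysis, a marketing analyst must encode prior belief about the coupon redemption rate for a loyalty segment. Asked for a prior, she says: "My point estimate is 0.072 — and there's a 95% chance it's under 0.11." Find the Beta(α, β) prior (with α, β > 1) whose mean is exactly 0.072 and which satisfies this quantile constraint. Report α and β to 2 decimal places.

With mean 0.072 fixed, write α = 0.072s, β = 0.928s where s = α+β.
Need P(θ < 0.11) = 0.95 under Beta(0.072s, 0.928s). Normal approximation: (q−m)/√(m(1−m)/s) ≈ z_{0.95} = 1.64, so s ≈ 0.072·0.928·(1.64)²/(0.11−0.072)² = 125.2.
At s = 125.2: P(θ<0.11) ≈ 0.937. Adjusting to match 0.95 gives s ≈ 146.75.
So α = 0.072·146.75 ≈ 10.57, β = 0.928·146.75 ≈ 136.18.

α ≈ 10.57, β ≈ 136.18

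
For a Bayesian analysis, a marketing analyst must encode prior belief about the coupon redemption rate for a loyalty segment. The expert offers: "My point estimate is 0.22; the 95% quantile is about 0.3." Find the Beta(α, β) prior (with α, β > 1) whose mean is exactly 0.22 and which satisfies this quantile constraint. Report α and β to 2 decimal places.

With mean 0.22 fixed, write α = 0.22s, β = 0.78s where s = α+β.
Need P(θ < 0.3) = 0.95 under Beta(0.22s, 0.78s). Normal approximation: (q−m)/√(m(1−m)/s) ≈ z_{0.95} = 1.64, so s ≈ 0.22·0.78·(1.64)²/(0.3−0.22)² = 72.5.
At s = 72.5: P(θ<0.3) ≈ 0.943. Adjusting to match 0.95 gives s ≈ 79.17.
So α = 0.22·79.17 ≈ 17.42, β = 0.78·79.17 ≈ 61.75.

α ≈ 17.42, β ≈ 61.75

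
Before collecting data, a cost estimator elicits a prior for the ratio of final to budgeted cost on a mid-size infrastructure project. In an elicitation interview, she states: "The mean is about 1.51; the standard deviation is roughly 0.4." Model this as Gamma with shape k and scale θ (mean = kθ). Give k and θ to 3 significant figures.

k ≈ 14.3, θ ≈ 0.106

For Gamma(k, scale θ): mean = kθ, variance = kθ², so CV = 1/√k.
CV = SD/mean = 0.4/1.51 = 0.2649, hence k = 1/CV² = 14.3.
Then θ = mean/k = 1.51/14.3 = 0.106.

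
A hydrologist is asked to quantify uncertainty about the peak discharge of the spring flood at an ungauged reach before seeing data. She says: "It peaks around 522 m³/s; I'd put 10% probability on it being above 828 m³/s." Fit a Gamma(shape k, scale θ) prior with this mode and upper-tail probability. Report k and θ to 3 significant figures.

k ≈ 9.82, θ ≈ 59.2

Gamma(k,θ) with k>1 has mode (k−1)θ, so θ = 522/(k−1).
Need P(X < 828) = 0.9 with θ tied to k this way. Start at k = 2, θ = 522: P(X<828) ≈ 0.471.
Too low — raise k to concentrate. Iterating converges to k ≈ 9.82.
Then θ = 522/(9.82−1) ≈ 59.2.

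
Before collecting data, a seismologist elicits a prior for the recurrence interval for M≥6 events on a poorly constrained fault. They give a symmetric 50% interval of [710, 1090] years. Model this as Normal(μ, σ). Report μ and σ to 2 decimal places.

A symmetric 50% interval runs μ ± z·σ with z = 0.6745.
Half-width = 190, so σ = 190/0.6745 = 281.69.
μ is the interval midpoint, 900.00.

μ = 900.00, σ = 281.69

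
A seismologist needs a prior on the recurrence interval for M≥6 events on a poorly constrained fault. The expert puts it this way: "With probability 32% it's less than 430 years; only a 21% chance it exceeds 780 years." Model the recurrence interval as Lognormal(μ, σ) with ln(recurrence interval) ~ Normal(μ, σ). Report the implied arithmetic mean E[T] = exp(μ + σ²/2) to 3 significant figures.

If T ~ Lognormal(μ,σ) then ln T ~ Normal(μ,σ), so the p-quantile of ln T is μ + z_p·σ.
ln(430) = 6.064 and ln(780) = 6.659; z_{0.32} = -0.4677, z_{0.79} = 0.8064.
σ = (6.659 − 6.064)/(0.8064 − (-0.4677)) = 0.467.
μ = 6.064 − (-0.4677)·0.467 = 6.282.
E[T] = exp(μ + σ²/2) = exp(6.282 + 0.1092) = 597 years.

E[T] ≈ 597 years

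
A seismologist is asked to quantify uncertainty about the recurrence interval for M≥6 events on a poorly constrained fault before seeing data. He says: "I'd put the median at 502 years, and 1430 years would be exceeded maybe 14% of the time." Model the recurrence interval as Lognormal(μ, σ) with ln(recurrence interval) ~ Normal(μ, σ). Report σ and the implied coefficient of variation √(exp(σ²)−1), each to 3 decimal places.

σ ≈ 0.969, CV ≈ 1.248

If T ~ Lognormal(μ,σ) then ln T ~ Normal(μ,σ), so the p-quantile of ln T is μ + z_p·σ.
ln(502) = 6.219 and ln(1430) = 7.265; z_{0.5} = 0, z_{0.86} = 1.08.
σ = (7.265 − 6.219)/(1.08 − (0)) = 0.969.
μ = 6.219 − (0)·0.969 = 6.219.
CV = √(exp(σ²)−1) = √(exp(0.9390)−1) = 1.248.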